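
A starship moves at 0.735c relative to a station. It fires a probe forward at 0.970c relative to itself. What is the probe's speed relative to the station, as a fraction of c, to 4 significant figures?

Relativistic velocity addition: u = (u' + v)/(1 + u'v/c²)
= (0.970 + 0.735)/(1 + 0.970×0.735) = 1.705/1.71295 = 0.9954

u ≈ 0.9954c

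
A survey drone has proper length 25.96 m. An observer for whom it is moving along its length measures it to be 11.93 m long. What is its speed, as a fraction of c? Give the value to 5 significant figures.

γ = L₀/L = 25.96/11.93 = 2.176027
β = √(1 − 1/γ²) = 0.88815

β ≈ 0.88815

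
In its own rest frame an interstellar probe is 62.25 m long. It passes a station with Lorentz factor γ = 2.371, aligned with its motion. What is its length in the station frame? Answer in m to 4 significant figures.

γ = 2.371 (given)
Length contraction: L = L₀/γ = 62.25/2.371 = 26.25 m

L ≈ 26.25 m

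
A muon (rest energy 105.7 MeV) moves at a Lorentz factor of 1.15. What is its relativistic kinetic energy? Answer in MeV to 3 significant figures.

γ = 1.15 (given)
K = (γ − 1)m₀c² = (1.15 − 1) × 105.7 MeV = 0.15000 × 105.7 MeV = 15.9 MeV

K ≈ 15.9 MeV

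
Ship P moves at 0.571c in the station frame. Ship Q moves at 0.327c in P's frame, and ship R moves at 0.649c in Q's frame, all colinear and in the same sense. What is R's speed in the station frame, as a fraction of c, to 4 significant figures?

u ≈ 0.9427c

Compose boost 2: (0.327 + 0.571)/(1 + 0.327×0.571) = 0.8980/1.18672 = 0.756709
Compose boost 3: (0.649 + 0.756709)/(1 + 0.649×0.756709) = 1.40571/1.49110 = 0.9427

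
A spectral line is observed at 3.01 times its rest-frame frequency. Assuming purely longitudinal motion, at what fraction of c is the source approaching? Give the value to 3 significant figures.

f_obs/f_src = √((1+β)/(1−β)) = 3.01  ⇒  (1+β)/(1−β) = 9.0601
β = |1 − D²|/(1 + D²) = |1 − 9.0601|/(1 + 9.0601) = 0.801

β ≈ 0.801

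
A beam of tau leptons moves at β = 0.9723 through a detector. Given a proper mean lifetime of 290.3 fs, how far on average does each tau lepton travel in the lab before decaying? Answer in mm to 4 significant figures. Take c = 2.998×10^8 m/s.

γ = 1/√(1 − 0.9723²) = 4.27832
Dilated lifetime: Δt = γτ₀ = 4.27832 × 290.3 fs = 1242.00 fs
d = vΔt = 0.9723c × 1242.00 fs = 2.91496×10^8 m/s × 1.24200×10^-12 s = 0.3620 mm

d ≈ 0.3620 mm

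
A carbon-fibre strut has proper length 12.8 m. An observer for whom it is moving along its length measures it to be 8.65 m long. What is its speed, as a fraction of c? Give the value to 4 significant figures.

β ≈ 0.7371

γ = L₀/L = 12.8/8.65 = 1.47977
β = √(1 − 1/γ²) = 0.7371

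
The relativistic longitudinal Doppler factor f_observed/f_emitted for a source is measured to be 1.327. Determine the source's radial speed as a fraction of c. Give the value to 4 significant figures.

β ≈ 0.2756

f_obs/f_src = √((1+β)/(1−β)) = 1.327  ⇒  (1+β)/(1−β) = 1.76093
β = |1 − D²|/(1 + D²) = |1 − 1.76093|/(1 + 1.76093) = 0.2756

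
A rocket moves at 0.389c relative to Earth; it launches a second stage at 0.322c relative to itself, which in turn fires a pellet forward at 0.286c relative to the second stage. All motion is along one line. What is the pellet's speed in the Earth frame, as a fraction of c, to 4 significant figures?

u ≈ 0.7774c

Compose boost 2: (0.322 + 0.389)/(1 + 0.322×0.389) = 0.7110/1.12526 = 0.631855
Compose boost 3: (0.286 + 0.631855)/(1 + 0.286×0.631855) = 0.917855/1.18071 = 0.7774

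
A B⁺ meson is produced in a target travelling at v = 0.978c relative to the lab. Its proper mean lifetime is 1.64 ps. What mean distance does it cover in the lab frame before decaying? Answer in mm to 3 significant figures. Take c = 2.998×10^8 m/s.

d ≈ 2.31 mm

γ = 1/√(1 − 0.978²) = 4.7938
Dilated lifetime: Δt = γτ₀ = 4.7938 × 1.64 ps = 7.8618 ps
d = vΔt = 0.978c × 7.8618 ps = 2.9320×10^8 m/s × 7.8618×10^-12 s = 2.31 mm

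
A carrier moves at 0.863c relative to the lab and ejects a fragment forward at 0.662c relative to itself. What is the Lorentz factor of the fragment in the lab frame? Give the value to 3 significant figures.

γ ≈ 4.15

u_lab = (0.662 + 0.863)/(1 + 0.662×0.863) = 1.525/1.57131 = 0.970530
γ = 1/√(1 − 0.970530²) = 4.15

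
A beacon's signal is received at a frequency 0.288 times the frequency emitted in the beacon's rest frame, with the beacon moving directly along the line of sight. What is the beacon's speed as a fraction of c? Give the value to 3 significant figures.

f_obs/f_src = √((1−β)/(1+β)) = 0.288  ⇒  (1−β)/(1+β) = 0.082944
β = |1 − D²|/(1 + D²) = |1 − 0.082944|/(1 + 0.082944) = 0.847

β ≈ 0.847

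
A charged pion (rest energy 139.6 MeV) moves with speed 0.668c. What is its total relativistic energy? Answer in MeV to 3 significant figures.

E ≈ 188 MeV

γ = 1/√(1 − 0.668²) = 1.3438
E = γm₀c² = 1.3438 × 139.6 MeV = 188 MeV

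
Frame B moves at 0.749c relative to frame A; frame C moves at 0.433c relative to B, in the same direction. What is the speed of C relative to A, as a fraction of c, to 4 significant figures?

u ≈ 0.8925c

Compose boost 2: (0.433 + 0.749)/(1 + 0.433×0.749) = 1.182/1.32432 = 0.8925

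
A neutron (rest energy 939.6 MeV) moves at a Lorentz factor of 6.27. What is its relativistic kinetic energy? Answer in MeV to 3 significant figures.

K ≈ 4950 MeV

γ = 6.27 (given)
K = (γ − 1)m₀c² = (6.27 − 1) × 939.6 MeV = 5.2700 × 939.6 MeV = 4950 MeV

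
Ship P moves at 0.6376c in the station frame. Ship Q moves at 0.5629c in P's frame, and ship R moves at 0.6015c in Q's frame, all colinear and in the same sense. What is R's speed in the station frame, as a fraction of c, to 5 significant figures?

Compose boost 2: (0.5629 + 0.6376)/(1 + 0.5629×0.6376) = 1.2005/1.358905 = 0.8834319
Compose boost 3: (0.6015 + 0.8834319)/(1 + 0.6015×0.8834319) = 1.484932/1.531384 = 0.96967

u ≈ 0.96967c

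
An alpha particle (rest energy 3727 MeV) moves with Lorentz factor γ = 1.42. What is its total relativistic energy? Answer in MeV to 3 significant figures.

γ = 1.42 (given)
E = γm₀c² = 1.42 × 3727 MeV = 5290 MeV

E ≈ 5290 MeV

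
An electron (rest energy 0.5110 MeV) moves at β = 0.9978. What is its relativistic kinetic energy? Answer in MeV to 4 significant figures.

γ = 1/√(1 − 0.9978²) = 15.0839
K = (γ − 1)m₀c² = (15.0839 − 1) × 0.5110 MeV = 14.0839 × 0.5110 MeV = 7.197 MeV

K ≈ 7.197 MeV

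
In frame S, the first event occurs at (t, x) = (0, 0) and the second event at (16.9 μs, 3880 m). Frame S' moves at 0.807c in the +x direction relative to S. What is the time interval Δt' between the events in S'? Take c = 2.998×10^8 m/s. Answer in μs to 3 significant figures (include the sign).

γ = 1/√(1 − 0.807²) = 1.6933
Δt' = γ(Δt − vΔx/c²) = 1.6933 × (16.9 μs − 0.807×3880 m / (2.998×10^8 m/s))
= 1.6933 × (6.4558 μs) = 10.9 μs

Δt' ≈ 10.9 μs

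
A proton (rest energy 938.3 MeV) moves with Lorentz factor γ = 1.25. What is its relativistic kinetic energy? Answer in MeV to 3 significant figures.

γ = 1.25 (given)
K = (γ − 1)m₀c² = (1.25 − 1) × 938.3 MeV = 0.25000 × 938.3 MeV = 235 MeV

K ≈ 235 MeV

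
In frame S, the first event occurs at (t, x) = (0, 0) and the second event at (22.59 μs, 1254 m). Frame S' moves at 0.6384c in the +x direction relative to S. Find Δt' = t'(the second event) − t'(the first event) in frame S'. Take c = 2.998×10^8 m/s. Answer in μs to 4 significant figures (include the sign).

γ = 1/√(1 − 0.6384²) = 1.29920
Δt' = γ(Δt − vΔx/c²) = 1.29920 × (22.59 μs − 0.6384×1254 m / (2.998×10^8 m/s))
= 1.29920 × (19.9197 μs) = 25.88 μs

Δt' ≈ 25.88 μs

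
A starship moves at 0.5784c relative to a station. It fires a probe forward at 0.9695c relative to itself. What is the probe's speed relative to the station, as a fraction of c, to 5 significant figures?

Relativistic velocity addition: u = (u' + v)/(1 + u'v/c²)
= (0.9695 + 0.5784)/(1 + 0.9695×0.5784) = 1.5479/1.560759 = 0.99176

u ≈ 0.99176c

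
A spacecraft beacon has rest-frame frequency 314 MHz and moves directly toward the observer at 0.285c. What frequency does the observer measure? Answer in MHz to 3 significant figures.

f_obs ≈ 421 MHz

Relativistic Doppler: f_obs = f_src √((1+β)/(1−β))
= 314 × √(1.2850/0.71500) = 314 × 1.3406 = 421 MHz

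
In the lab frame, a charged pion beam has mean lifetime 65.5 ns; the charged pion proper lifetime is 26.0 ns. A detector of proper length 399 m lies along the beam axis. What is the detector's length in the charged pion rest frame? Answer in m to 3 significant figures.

L ≈ 158 m

Time dilation ⇒ γ = Δt/τ₀ = 65.5/26.0 = 2.5192
Length contraction: L = L₀/γ = 399/2.5192 = 158 m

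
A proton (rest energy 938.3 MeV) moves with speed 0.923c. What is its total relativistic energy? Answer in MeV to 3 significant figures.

γ = 1/√(1 − 0.923²) = 2.5988
E = γm₀c² = 2.5988 × 938.3 MeV = 2440 MeV

E ≈ 2440 MeV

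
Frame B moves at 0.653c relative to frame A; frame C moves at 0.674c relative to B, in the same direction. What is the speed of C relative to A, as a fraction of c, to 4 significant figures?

Compose boost 2: (0.674 + 0.653)/(1 + 0.674×0.653) = 1.327/1.44012 = 0.9214

u ≈ 0.9214c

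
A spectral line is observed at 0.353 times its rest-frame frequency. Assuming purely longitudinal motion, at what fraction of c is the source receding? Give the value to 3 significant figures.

β ≈ 0.778

f_obs/f_src = √((1−β)/(1+β)) = 0.353  ⇒  (1−β)/(1+β) = 0.12461
β = |1 − D²|/(1 + D²) = |1 − 0.12461|/(1 + 0.12461) = 0.778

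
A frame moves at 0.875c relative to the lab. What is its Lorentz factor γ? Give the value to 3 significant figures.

γ ≈ 2.07

γ = 1/√(1 − β²) = 1/√(1 − 0.875²) = 1/√(0.23438) = 2.07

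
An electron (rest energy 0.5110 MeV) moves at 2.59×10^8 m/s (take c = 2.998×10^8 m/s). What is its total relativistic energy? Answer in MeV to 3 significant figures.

β = v/c = 2.59×10^8 / 2.998×10^8 = 0.86391
γ = 1/√(1 − 0.86391²) = 1.9855
E = γm₀c² = 1.9855 × 0.5110 MeV = 1.01 MeV

E ≈ 1.01 MeV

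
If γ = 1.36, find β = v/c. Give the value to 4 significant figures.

β = √(1 − 1/γ²) = √(1 − 1/1.36²) = √(0.459343) = 0.6777

β ≈ 0.6777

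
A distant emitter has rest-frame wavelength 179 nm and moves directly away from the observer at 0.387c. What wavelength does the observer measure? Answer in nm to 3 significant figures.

λ_obs ≈ 269 nm

Relativistic Doppler: λ_obs = λ_src √((1+β)/(1−β))
= 179 × √(1.3870/0.61300) = 179 × 1.5042 = 269 nm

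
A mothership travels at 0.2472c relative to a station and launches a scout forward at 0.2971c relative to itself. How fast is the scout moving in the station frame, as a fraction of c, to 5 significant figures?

u ≈ 0.50706c

Compose boost 2: (0.2971 + 0.2472)/(1 + 0.2971×0.2472) = 0.54430/1.073443 = 0.50706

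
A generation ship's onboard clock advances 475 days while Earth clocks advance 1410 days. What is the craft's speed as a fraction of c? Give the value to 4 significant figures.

γ = Δt/τ₀ = 1410/475 = 2.96842
β = √(1 − 1/γ²) = √(1 − 1/2.96842²) = 0.9415

β ≈ 0.9415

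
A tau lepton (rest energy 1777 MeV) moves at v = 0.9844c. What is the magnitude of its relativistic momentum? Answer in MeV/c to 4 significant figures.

p ≈ 9942 MeV/c

γ = 1/√(1 − 0.9844²) = 5.68359
p = γβm₀c = 5.68359 × 0.9844 × 1777 MeV/c = 9942 MeV/c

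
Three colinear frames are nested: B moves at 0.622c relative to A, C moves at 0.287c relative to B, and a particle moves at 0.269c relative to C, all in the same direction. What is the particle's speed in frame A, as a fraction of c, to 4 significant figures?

Compose boost 2: (0.287 + 0.622)/(1 + 0.287×0.622) = 0.9090/1.17851 = 0.771310
Compose boost 3: (0.269 + 0.771310)/(1 + 0.269×0.771310) = 1.04031/1.20748 = 0.8616

u ≈ 0.8616c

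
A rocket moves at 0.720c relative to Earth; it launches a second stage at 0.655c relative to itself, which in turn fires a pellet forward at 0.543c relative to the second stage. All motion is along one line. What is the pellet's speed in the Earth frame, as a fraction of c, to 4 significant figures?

Compose boost 2: (0.655 + 0.720)/(1 + 0.655×0.720) = 1.375/1.47160 = 0.934357
Compose boost 3: (0.543 + 0.934357)/(1 + 0.543×0.934357) = 1.47736/1.50736 = 0.9801

u ≈ 0.9801c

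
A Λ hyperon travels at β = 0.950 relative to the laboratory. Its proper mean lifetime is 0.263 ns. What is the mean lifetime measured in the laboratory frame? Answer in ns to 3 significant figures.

Δt ≈ 0.842 ns

γ = 1/√(1 − 0.950²) = 3.2026
Time dilation: Δt = γτ₀ = 3.2026 × 0.263 ns = 0.842 ns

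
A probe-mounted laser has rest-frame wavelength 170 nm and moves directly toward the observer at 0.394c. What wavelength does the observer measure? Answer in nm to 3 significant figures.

λ_obs ≈ 112 nm

Relativistic Doppler: λ_obs = λ_src √((1−β)/(1+β))
= 170 × √(0.60600/1.3940) = 170 × 0.65933 = 112 nm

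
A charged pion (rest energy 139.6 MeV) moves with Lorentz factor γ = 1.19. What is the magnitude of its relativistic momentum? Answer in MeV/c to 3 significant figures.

β = √(1 − 1/γ²) = √(1 − 1/1.19²) = 0.54207
p = γβm₀c = 1.19 × 0.54207 × 139.6 MeV/c = 90.1 MeV/c

p ≈ 90.1 MeV/c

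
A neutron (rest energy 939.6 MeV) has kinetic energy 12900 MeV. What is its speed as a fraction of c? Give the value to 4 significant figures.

β ≈ 0.9977

γ = 1 + K/(m₀c²) = 1 + 12900/939.6 = 14.7292
β = √(1 − 1/γ²) = 0.9977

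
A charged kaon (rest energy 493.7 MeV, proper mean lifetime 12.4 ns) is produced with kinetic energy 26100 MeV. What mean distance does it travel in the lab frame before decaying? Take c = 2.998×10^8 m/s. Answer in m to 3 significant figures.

d ≈ 200 m

γ = 1 + K/(m₀c²) = 1 + 26100/493.7 = 53.866
β = √(1 − 1/γ²) = 0.99983
Dilated lifetime: γτ₀ = 53.866 × 12.4 ns = 667.94 ns
d = βc·γτ₀ = 0.99983 × (2.998×10^8 m/s) × 6.6794×10^-7 s = 200 m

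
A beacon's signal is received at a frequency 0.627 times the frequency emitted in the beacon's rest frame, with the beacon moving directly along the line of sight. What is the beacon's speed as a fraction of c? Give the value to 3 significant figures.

β ≈ 0.436

f_obs/f_src = √((1−β)/(1+β)) = 0.627  ⇒  (1−β)/(1+β) = 0.39313
β = |1 − D²|/(1 + D²) = |1 − 0.39313|/(1 + 0.39313) = 0.436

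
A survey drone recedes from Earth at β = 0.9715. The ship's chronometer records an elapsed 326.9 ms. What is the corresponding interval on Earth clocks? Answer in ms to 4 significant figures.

γ = 1/√(1 − 0.9715²) = 4.21871
Time dilation: Δt = γτ₀ = 4.21871 × 326.9 ms = 1379 ms

Δt ≈ 1379 ms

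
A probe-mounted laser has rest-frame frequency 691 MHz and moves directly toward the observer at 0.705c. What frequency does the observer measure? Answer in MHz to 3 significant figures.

Relativistic Doppler: f_obs = f_src √((1+β)/(1−β))
= 691 × √(1.7050/0.29500) = 691 × 2.4041 = 1660 MHz

f_obs ≈ 1660 MHz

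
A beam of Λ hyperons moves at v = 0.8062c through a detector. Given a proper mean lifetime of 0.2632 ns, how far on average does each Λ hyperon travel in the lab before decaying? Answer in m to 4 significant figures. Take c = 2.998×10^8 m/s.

γ = 1/√(1 − 0.8062²) = 1.69021
Dilated lifetime: Δt = γτ₀ = 1.69021 × 0.2632 ns = 0.444863 ns
d = vΔt = 0.8062c × 0.444863 ns = 2.41699×10^8 m/s × 4.44863×10^-10 s = 0.1075 m

d ≈ 0.1075 m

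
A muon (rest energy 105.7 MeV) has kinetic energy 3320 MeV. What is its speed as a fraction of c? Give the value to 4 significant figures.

γ = 1 + K/(m₀c²) = 1 + 3320/105.7 = 32.4096
β = √(1 − 1/γ²) = 0.9995

β ≈ 0.9995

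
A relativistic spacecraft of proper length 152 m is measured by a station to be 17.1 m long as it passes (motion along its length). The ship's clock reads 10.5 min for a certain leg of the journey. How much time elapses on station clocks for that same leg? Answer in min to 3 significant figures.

Length contraction ⇒ γ = L₀/L = 152/17.1 = 8.8889
Time dilation: Δt = γτ₀ = 8.8889 × 10.5 min = 93.3 min

Δt ≈ 93.3 min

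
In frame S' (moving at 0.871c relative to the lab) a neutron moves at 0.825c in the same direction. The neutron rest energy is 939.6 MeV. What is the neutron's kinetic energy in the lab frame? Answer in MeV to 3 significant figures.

K ≈ 4880 MeV

u_lab = (0.825 + 0.871)/(1 + 0.825×0.871) = 0.986864
γ = 1/√(1 − 0.986864²) = 6.1899
K = (γ − 1)m₀c² = (6.1899 − 1) × 939.6 = 5.1899 × 939.6 = 4880 MeV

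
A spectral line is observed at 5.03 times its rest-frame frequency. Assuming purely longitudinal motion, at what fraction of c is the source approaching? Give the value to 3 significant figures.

β ≈ 0.924

f_obs/f_src = √((1+β)/(1−β)) = 5.03  ⇒  (1+β)/(1−β) = 25.301
β = |1 − D²|/(1 + D²) = |1 − 25.301|/(1 + 25.301) = 0.924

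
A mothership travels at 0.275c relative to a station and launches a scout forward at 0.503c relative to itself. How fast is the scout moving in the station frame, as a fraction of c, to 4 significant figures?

Compose boost 2: (0.503 + 0.275)/(1 + 0.503×0.275) = 0.7780/1.13833 = 0.6835

u ≈ 0.6835c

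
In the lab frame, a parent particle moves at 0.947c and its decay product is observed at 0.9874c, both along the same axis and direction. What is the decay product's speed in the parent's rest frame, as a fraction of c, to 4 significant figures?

Inverse velocity addition: u' = (u − v)/(1 − uv/c²)
= (0.9874 − 0.947)/(1 − 0.9874×0.947) = 0.04040/0.0649322 = 0.6222

u' ≈ 0.6222c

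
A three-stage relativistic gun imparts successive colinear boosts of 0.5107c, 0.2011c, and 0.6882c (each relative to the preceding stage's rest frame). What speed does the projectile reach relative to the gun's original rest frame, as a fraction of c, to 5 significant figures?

Compose boost 2: (0.2011 + 0.5107)/(1 + 0.2011×0.5107) = 0.71180/1.102702 = 0.6455054
Compose boost 3: (0.6882 + 0.6455054)/(1 + 0.6882×0.6455054) = 1.333705/1.444237 = 0.92347

u ≈ 0.92347c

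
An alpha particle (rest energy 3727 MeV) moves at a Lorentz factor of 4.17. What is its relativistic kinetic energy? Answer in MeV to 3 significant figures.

K ≈ 11800 MeV

γ = 4.17 (given)
K = (γ − 1)m₀c² = (4.17 − 1) × 3727 MeV = 3.1700 × 3727 MeV = 11800 MeV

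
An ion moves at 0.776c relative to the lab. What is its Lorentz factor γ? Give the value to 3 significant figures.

γ = 1/√(1 − β²) = 1/√(1 − 0.776²) = 1/√(0.39782) = 1.59

γ ≈ 1.59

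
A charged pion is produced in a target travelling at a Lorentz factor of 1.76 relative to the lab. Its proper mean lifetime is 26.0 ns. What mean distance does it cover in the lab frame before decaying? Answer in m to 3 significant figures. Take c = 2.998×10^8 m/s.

β = √(1 − 1/γ²) = √(1 − 1/1.76²) = 0.82290
Dilated lifetime: Δt = γτ₀ = 1.76 × 26.0 ns = 45.760 ns
d = vΔt = 0.82290c × 45.760 ns = 2.4671×10^8 m/s × 4.5760×10^-8 s = 11.3 m

d ≈ 11.3 m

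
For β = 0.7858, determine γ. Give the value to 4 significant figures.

γ = 1/√(1 − β²) = 1/√(1 − 0.7858²) = 1/√(0.382518) = 1.617

γ ≈ 1.617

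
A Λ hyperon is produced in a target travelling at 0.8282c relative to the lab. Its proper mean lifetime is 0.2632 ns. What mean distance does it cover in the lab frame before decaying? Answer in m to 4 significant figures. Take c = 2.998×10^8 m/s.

γ = 1/√(1 − 0.8282²) = 1.78434
Dilated lifetime: Δt = γτ₀ = 1.78434 × 0.2632 ns = 0.469637 ns
d = vΔt = 0.8282c × 0.469637 ns = 2.48294×10^8 m/s × 4.69637×10^-10 s = 0.1166 m

d ≈ 0.1166 m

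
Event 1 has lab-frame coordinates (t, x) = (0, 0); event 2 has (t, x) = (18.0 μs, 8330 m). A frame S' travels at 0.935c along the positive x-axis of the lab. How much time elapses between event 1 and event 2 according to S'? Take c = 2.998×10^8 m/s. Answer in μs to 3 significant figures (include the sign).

Δt' ≈ -22.5 μs

γ = 1/√(1 − 0.935²) = 2.8197
Δt' = γ(Δt − vΔx/c²) = 2.8197 × (18.0 μs − 0.935×8330 m / (2.998×10^8 m/s))
= 2.8197 × (-7.9792 μs) = -22.5 μs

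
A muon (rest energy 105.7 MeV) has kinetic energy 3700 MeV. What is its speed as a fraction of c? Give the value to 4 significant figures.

γ = 1 + K/(m₀c²) = 1 + 3700/105.7 = 36.0047
β = √(1 − 1/γ²) = 0.9996

β ≈ 0.9996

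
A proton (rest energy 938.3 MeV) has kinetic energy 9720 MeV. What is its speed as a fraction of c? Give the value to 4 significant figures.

β ≈ 0.9961

γ = 1 + K/(m₀c²) = 1 + 9720/938.3 = 11.3592
β = √(1 − 1/γ²) = 0.9961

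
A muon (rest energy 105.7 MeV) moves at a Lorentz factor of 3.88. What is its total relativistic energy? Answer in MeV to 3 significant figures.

E ≈ 410 MeV

γ = 3.88 (given)
E = γm₀c² = 3.88 × 105.7 MeV = 410 MeV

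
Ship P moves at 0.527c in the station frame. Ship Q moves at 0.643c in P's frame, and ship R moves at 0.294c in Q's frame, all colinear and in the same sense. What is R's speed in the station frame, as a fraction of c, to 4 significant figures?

Compose boost 2: (0.643 + 0.527)/(1 + 0.643×0.527) = 1.170/1.33886 = 0.873877
Compose boost 3: (0.294 + 0.873877)/(1 + 0.294×0.873877) = 1.16788/1.25692 = 0.9292

u ≈ 0.9292c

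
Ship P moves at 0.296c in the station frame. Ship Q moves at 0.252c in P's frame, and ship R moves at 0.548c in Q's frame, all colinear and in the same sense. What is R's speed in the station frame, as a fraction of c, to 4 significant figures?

u ≈ 0.8269c

Compose boost 2: (0.252 + 0.296)/(1 + 0.252×0.296) = 0.5480/1.07459 = 0.509961
Compose boost 3: (0.548 + 0.509961)/(1 + 0.548×0.509961) = 1.05796/1.27946 = 0.8269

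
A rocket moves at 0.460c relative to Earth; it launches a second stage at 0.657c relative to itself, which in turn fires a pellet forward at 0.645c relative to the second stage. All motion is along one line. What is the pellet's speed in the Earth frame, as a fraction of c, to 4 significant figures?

Compose boost 2: (0.657 + 0.460)/(1 + 0.657×0.460) = 1.117/1.30222 = 0.857766
Compose boost 3: (0.645 + 0.857766)/(1 + 0.645×0.857766) = 1.50277/1.55326 = 0.9675

u ≈ 0.9675c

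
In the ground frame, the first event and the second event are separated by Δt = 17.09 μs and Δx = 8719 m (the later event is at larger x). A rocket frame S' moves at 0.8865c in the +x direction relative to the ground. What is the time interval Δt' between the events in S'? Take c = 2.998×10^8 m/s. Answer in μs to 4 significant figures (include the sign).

γ = 1/√(1 − 0.8865²) = 2.16109
Δt' = γ(Δt − vΔx/c²) = 2.16109 × (17.09 μs − 0.8865×8719 m / (2.998×10^8 m/s))
= 2.16109 × (-8.69183 μs) = -18.78 μs

Δt' ≈ -18.78 μs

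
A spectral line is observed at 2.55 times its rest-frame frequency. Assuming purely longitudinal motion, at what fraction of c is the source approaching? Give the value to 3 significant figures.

β ≈ 0.733

f_obs/f_src = √((1+β)/(1−β)) = 2.55  ⇒  (1+β)/(1−β) = 6.5025
β = |1 − D²|/(1 + D²) = |1 − 6.5025|/(1 + 6.5025) = 0.733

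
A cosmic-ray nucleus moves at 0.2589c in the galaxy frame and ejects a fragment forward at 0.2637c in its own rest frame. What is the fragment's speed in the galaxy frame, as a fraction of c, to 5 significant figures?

u ≈ 0.48920c

Compose boost 2: (0.2637 + 0.2589)/(1 + 0.2637×0.2589) = 0.52260/1.068272 = 0.48920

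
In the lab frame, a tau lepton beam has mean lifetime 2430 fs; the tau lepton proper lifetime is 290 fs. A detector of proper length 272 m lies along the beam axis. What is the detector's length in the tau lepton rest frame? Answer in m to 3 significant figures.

L ≈ 32.5 m

Time dilation ⇒ γ = Δt/τ₀ = 2430/290 = 8.3793
Length contraction: L = L₀/γ = 272/8.3793 = 32.5 m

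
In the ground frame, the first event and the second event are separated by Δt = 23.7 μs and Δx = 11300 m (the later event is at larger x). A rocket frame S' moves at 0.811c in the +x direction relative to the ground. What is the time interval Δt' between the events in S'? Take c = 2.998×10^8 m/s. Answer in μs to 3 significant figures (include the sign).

Δt' ≈ -11.7 μs

γ = 1/√(1 − 0.811²) = 1.7093
Δt' = γ(Δt − vΔx/c²) = 1.7093 × (23.7 μs − 0.811×11300 m / (2.998×10^8 m/s))
= 1.7093 × (-6.8680 μs) = -11.7 μs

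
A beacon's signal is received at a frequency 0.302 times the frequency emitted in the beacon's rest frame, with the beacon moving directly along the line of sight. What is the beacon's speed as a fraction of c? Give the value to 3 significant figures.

β ≈ 0.833

f_obs/f_src = √((1−β)/(1+β)) = 0.302  ⇒  (1−β)/(1+β) = 0.091204
β = |1 − D²|/(1 + D²) = |1 − 0.091204|/(1 + 0.091204) = 0.833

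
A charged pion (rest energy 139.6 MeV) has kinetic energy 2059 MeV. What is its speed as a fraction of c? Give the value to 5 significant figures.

γ = 1 + K/(m₀c²) = 1 + 2059/139.6 = 15.74928
β = √(1 − 1/γ²) = 0.99798

β ≈ 0.99798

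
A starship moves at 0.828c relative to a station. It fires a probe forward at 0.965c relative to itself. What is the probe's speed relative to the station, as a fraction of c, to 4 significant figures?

Relativistic velocity addition: u = (u' + v)/(1 + u'v/c²)
= (0.965 + 0.828)/(1 + 0.965×0.828) = 1.793/1.79902 = 0.9967

u ≈ 0.9967c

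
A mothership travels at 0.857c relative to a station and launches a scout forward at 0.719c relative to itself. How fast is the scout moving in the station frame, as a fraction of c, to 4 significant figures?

Compose boost 2: (0.719 + 0.857)/(1 + 0.719×0.857) = 1.576/1.61618 = 0.9751

u ≈ 0.9751c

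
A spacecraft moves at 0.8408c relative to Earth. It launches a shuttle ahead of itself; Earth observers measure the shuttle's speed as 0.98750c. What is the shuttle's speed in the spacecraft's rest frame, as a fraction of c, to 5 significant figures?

u' ≈ 0.86442c

Inverse velocity addition: u' = (u − v)/(1 − uv/c²)
= (0.98750 − 0.8408)/(1 − 0.98750×0.8408) = 0.14670/0.1697100 = 0.86442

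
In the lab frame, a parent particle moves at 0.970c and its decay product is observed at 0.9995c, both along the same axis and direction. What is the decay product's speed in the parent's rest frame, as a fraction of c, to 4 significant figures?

u' ≈ 0.9677c

Inverse velocity addition: u' = (u − v)/(1 − uv/c²)
= (0.9995 − 0.970)/(1 − 0.9995×0.970) = 0.02950/0.0304850 = 0.9677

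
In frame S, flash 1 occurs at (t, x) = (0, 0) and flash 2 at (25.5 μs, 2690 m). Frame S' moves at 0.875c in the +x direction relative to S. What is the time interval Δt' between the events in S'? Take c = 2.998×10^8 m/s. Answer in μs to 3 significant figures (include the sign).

γ = 1/√(1 − 0.875²) = 2.0656
Δt' = γ(Δt − vΔx/c²) = 2.0656 × (25.5 μs − 0.875×2690 m / (2.998×10^8 m/s))
= 2.0656 × (17.649 μs) = 36.5 μs

Δt' ≈ 36.5 μs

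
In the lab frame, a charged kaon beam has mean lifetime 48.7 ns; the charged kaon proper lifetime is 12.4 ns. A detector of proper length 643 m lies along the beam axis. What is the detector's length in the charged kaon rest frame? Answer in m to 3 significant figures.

L ≈ 164 m

Time dilation ⇒ γ = Δt/τ₀ = 48.7/12.4 = 3.9274
Length contraction: L = L₀/γ = 643/3.9274 = 164 m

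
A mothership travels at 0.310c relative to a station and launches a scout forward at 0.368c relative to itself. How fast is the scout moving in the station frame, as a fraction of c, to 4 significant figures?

u ≈ 0.6086c

Compose boost 2: (0.368 + 0.310)/(1 + 0.368×0.310) = 0.6780/1.11408 = 0.6086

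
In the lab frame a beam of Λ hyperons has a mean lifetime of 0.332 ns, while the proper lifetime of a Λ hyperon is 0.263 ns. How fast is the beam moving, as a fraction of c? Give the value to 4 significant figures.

γ = Δt/τ₀ = 0.332/0.263 = 1.26236
β = √(1 − 1/γ²) = √(1 − 1/1.26236²) = 0.6103

β ≈ 0.6103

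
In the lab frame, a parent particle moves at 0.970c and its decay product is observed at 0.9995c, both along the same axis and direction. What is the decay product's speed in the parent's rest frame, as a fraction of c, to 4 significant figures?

Inverse velocity addition: u' = (u − v)/(1 − uv/c²)
= (0.9995 − 0.970)/(1 − 0.9995×0.970) = 0.02950/0.0304850 = 0.9677

u' ≈ 0.9677c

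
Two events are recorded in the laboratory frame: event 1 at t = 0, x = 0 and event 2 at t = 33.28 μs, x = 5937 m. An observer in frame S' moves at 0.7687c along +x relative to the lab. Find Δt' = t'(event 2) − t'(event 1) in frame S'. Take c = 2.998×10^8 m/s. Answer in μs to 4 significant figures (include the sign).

γ = 1/√(1 − 0.7687²) = 1.56345
Δt' = γ(Δt − vΔx/c²) = 1.56345 × (33.28 μs − 0.7687×5937 m / (2.998×10^8 m/s))
= 1.56345 × (18.0573 μs) = 28.23 μs

Δt' ≈ 28.23 μs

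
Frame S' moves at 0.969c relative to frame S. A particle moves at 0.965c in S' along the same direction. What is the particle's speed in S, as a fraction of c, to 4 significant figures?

Relativistic velocity addition: u = (u' + v)/(1 + u'v/c²)
= (0.965 + 0.969)/(1 + 0.965×0.969) = 1.934/1.93508 = 0.9994

u ≈ 0.9994c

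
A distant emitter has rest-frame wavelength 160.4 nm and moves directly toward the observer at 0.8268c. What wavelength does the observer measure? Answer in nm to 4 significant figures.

λ_obs ≈ 49.39 nm

Relativistic Doppler: λ_obs = λ_src √((1−β)/(1+β))
= 160.4 × √(0.173200/1.82680) = 160.4 × 0.307913 = 49.39 nm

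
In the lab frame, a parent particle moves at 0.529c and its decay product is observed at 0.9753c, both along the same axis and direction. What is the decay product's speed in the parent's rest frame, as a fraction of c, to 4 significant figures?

u' ≈ 0.9220c

Inverse velocity addition: u' = (u − v)/(1 − uv/c²)
= (0.9753 − 0.529)/(1 − 0.9753×0.529) = 0.4463/0.484066 = 0.9220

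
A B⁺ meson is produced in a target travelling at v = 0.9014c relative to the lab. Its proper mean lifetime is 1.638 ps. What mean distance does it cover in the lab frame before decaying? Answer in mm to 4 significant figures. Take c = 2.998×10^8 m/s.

γ = 1/√(1 − 0.9014²) = 2.30954
Dilated lifetime: Δt = γτ₀ = 2.30954 × 1.638 ps = 3.78302 ps
d = vΔt = 0.9014c × 3.78302 ps = 2.70240×10^8 m/s × 3.78302×10^-12 s = 1.022 mm

d ≈ 1.022 mm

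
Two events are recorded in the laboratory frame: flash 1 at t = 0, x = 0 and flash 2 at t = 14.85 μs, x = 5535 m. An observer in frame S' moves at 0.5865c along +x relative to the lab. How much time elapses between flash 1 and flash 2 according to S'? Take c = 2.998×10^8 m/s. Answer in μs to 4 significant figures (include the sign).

Δt' ≈ 4.966 μs

γ = 1/√(1 − 0.5865²) = 1.23465
Δt' = γ(Δt − vΔx/c²) = 1.23465 × (14.85 μs − 0.5865×5535 m / (2.998×10^8 m/s))
= 1.23465 × (4.02186 μs) = 4.966 μs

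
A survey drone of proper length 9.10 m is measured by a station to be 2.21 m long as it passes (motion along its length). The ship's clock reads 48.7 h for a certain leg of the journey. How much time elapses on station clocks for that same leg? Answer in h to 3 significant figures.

Δt ≈ 201 h

Length contraction ⇒ γ = L₀/L = 9.10/2.21 = 4.1176
Time dilation: Δt = γτ₀ = 4.1176 × 48.7 h = 201 h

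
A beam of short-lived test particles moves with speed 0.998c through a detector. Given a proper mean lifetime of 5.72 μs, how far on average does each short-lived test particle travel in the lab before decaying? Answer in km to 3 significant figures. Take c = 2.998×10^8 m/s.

γ = 1/√(1 − 0.998²) = 15.819
Dilated lifetime: Δt = γτ₀ = 15.819 × 5.72 μs = 90.486 μs
d = vΔt = 0.998c × 90.486 μs = 2.9920×10^8 m/s × 9.0486×10^-5 s = 27.1 km

d ≈ 27.1 km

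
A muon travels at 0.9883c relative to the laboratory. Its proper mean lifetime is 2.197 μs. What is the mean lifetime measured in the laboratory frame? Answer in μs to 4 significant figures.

Δt ≈ 14.40 μs

γ = 1/√(1 − 0.9883²) = 6.55641
Time dilation: Δt = γτ₀ = 6.55641 × 2.197 μs = 14.40 μs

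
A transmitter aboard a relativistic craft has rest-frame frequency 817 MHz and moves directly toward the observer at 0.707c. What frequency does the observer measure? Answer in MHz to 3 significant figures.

Relativistic Doppler: f_obs = f_src √((1+β)/(1−β))
= 817 × √(1.7070/0.29300) = 817 × 2.4137 = 1970 MHz

f_obs ≈ 1970 MHz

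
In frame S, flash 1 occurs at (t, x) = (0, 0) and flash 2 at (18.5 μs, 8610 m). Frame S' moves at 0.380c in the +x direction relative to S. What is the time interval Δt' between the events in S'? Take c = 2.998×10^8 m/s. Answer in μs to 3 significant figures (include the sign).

Δt' ≈ 8.20 μs

γ = 1/√(1 − 0.380²) = 1.0811
Δt' = γ(Δt − vΔx/c²) = 1.0811 × (18.5 μs − 0.380×8610 m / (2.998×10^8 m/s))
= 1.0811 × (7.5867 μs) = 8.20 μs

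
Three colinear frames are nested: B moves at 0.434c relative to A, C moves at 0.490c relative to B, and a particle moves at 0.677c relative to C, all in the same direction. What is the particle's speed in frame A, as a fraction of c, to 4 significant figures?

Compose boost 2: (0.490 + 0.434)/(1 + 0.490×0.434) = 0.9240/1.21266 = 0.761961
Compose boost 3: (0.677 + 0.761961)/(1 + 0.677×0.761961) = 1.43896/1.51585 = 0.9493

u ≈ 0.9493c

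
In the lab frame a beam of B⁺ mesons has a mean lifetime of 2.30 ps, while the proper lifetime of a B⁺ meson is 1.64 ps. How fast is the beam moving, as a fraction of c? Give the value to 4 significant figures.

β ≈ 0.7011

γ = Δt/τ₀ = 2.30/1.64 = 1.40244
β = √(1 − 1/γ²) = √(1 − 1/1.40244²) = 0.7011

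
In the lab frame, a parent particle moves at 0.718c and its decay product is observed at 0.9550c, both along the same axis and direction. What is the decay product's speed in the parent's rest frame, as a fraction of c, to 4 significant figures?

u' ≈ 0.7540c

Inverse velocity addition: u' = (u − v)/(1 − uv/c²)
= (0.9550 − 0.718)/(1 − 0.9550×0.718) = 0.2370/0.314310 = 0.7540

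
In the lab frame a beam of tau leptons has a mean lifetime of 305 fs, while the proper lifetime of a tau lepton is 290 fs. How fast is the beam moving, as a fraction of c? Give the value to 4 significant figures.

γ = Δt/τ₀ = 305/290 = 1.05172
β = √(1 − 1/γ²) = √(1 − 1/1.05172²) = 0.3097

β ≈ 0.3097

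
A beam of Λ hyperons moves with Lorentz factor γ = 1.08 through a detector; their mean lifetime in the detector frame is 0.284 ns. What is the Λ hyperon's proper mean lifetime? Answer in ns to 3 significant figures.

γ = 1.08 (given)
Proper time: τ₀ = Δt/γ = 0.284/1.08 = 0.263 ns

τ₀ ≈ 0.263 ns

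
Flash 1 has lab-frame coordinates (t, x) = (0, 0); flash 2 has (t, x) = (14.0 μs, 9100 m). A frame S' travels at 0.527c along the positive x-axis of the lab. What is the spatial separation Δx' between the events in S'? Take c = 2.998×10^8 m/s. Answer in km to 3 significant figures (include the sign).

γ = 1/√(1 − 0.527²) = 1.1767
Δx' = γ(Δx − vΔt) = 1.1767 × (9100 m − 0.527×(2.998×10^8 m/s)×14.0×10^-6 s)
= 1.1767 × (6888.1 m) = 8.10 km

Δx' ≈ 8.10 km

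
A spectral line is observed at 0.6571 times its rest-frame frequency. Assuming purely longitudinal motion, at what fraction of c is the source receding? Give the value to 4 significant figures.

f_obs/f_src = √((1−β)/(1+β)) = 0.6571  ⇒  (1−β)/(1+β) = 0.431780
β = |1 − D²|/(1 + D²) = |1 − 0.431780|/(1 + 0.431780) = 0.3969

β ≈ 0.3969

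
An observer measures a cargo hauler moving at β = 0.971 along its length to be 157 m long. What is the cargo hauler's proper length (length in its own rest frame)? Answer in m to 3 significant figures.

L₀ ≈ 657 m

γ = 1/√(1 − 0.971²) = 4.1827
L₀ = γL = 4.1827 × 157 = 657 m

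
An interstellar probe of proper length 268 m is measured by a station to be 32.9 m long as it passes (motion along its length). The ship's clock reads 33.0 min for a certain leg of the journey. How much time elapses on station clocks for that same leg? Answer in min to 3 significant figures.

Length contraction ⇒ γ = L₀/L = 268/32.9 = 8.1459
Time dilation: Δt = γτ₀ = 8.1459 × 33.0 min = 269 min

Δt ≈ 269 min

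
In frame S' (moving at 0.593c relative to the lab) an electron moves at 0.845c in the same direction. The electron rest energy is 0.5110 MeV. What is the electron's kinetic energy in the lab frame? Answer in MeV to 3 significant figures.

K ≈ 1.27 MeV

u_lab = (0.845 + 0.593)/(1 + 0.845×0.593) = 0.957974
γ = 1/√(1 − 0.957974²) = 3.4861
K = (γ − 1)m₀c² = (3.4861 − 1) × 0.5110 = 2.4861 × 0.5110 = 1.27 MeV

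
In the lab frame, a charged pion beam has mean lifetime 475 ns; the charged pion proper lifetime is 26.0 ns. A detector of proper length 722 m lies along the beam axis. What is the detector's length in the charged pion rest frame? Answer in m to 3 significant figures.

Time dilation ⇒ γ = Δt/τ₀ = 475/26.0 = 18.269
Length contraction: L = L₀/γ = 722/18.269 = 39.5 m

L ≈ 39.5 m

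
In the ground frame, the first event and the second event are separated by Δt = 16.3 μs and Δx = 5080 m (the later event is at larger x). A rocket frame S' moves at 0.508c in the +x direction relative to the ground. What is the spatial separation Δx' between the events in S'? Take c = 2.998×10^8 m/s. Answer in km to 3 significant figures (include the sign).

γ = 1/√(1 − 0.508²) = 1.1610
Δx' = γ(Δx − vΔt) = 1.1610 × (5080 m − 0.508×(2.998×10^8 m/s)×16.3×10^-6 s)
= 1.1610 × (2597.5 m) = 3.02 km

Δx' ≈ 3.02 km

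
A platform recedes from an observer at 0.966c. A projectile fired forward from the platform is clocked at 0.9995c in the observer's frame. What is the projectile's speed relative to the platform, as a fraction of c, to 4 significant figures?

u' ≈ 0.9715c

Inverse velocity addition: u' = (u − v)/(1 − uv/c²)
= (0.9995 − 0.966)/(1 − 0.9995×0.966) = 0.03350/0.0344830 = 0.9715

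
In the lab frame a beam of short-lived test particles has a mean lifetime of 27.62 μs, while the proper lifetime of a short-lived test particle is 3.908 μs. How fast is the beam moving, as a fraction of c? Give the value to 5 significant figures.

γ = Δt/τ₀ = 27.62/3.908 = 7.067554
β = √(1 − 1/γ²) = √(1 − 1/7.067554²) = 0.98994

β ≈ 0.98994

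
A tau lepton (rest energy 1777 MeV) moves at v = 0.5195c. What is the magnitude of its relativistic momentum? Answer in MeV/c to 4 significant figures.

p ≈ 1080 MeV/c

γ = 1/√(1 − 0.5195²) = 1.17032
p = γβm₀c = 1.17032 × 0.5195 × 1777 MeV/c = 1080 MeV/c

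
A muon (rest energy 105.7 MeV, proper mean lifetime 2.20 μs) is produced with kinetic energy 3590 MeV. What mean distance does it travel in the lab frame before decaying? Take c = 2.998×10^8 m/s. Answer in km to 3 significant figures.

γ = 1 + K/(m₀c²) = 1 + 3590/105.7 = 34.964
β = √(1 − 1/γ²) = 0.99959
Dilated lifetime: γτ₀ = 34.964 × 2.20 μs = 76.921 μs
d = βc·γτ₀ = 0.99959 × (2.998×10^8 m/s) × 7.6921×10^-5 s = 23.1 km

d ≈ 23.1 km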